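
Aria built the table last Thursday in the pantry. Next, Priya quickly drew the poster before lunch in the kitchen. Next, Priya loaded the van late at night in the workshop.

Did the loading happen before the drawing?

The narrative orders the drawing before the loading.

no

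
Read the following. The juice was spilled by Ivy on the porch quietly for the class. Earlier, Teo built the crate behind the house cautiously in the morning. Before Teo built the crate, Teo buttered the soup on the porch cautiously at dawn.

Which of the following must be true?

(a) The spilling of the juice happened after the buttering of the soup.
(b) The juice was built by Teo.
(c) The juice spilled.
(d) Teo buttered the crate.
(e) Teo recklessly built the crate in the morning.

(a) Entailed — the narrative places the buttering before the spilling.
(b) Not entailed — Teo built the crate, not the juice; the juice belongs to the spilling event.
(c) Entailed — 'Ivy spilled the juice' is causative; it entails the inchoative 'the juice spilled'.
(d) Not entailed — Teo buttered the soup, not the crate; the crate belongs to the building event.
(e) Not entailed — 'recklessly' adds a manner not in (and inconsistent with) the original.

(a), (c)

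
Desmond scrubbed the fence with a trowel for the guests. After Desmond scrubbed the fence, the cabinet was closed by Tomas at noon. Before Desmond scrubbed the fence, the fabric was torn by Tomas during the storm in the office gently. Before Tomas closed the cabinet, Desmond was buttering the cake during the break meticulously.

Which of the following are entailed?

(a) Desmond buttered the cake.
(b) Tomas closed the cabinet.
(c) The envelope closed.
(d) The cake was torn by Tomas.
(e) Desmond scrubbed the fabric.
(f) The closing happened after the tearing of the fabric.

(a) Not entailed — 'was buttering' is progressive on an accomplishment; it does not entail the completed 'buttered'.
(b) Entailed — the original entails any weakening of itself; this just drops 'at noon'.
(c) Not entailed — the cabinet is what closed, not the envelope.
(d) Not entailed — Tomas tore the fabric, not the cake; the cake belongs to the buttering event.
(e) Not entailed — Desmond scrubbed the fence, not the fabric; the fabric belongs to the tearing event.
(f) Entailed — the narrative places the tearing before the closing.

(b), (f)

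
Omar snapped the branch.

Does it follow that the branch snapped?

yes

'Omar snapped the branch' is the causative; it entails the inchoative 'the branch snapped'.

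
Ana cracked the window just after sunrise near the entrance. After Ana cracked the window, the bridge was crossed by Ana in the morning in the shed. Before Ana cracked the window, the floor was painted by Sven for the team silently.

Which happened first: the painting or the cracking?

The connectives place the painting before the cracking.

the painting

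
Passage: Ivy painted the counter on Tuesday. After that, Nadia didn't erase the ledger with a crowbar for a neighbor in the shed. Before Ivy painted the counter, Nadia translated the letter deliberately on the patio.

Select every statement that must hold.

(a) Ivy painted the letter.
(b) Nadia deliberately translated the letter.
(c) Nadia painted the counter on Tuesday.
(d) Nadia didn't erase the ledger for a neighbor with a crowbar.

(b)

(a) Not entailed — Ivy painted the counter, not the letter; the letter belongs to the translating event.
(b) Entailed — every conjunct here is already in the original translating event.
(c) Not entailed — the passage has Ivy painting the counter, not Nadia.
(d) Not entailed — dropping 'in the shed' under negation is not valid — the original leaves open that Nadia erased the ledger some other way.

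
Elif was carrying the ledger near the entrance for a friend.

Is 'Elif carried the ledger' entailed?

'carry' is atelic; if Elif was carrying the ledger, then Elif carried the ledger (for some time).

yes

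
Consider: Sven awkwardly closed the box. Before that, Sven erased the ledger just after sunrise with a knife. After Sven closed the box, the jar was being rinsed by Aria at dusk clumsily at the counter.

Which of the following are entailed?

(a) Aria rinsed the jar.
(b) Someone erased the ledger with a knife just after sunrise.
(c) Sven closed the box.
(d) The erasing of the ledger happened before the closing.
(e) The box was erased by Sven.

(a), (b), (c), (d)

(a) Entailed — 'rinse' is an activity; 'was rinsing' entails that some rinsing happened, so 'rinsed' holds.
(b) Entailed — this follows by dropping conjuncts from the erasing event's description.
(c) Entailed — this follows by dropping conjuncts from the closing event's description.
(d) Entailed — the narrative places the erasing before the closing.
(e) Not entailed — Sven erased the ledger, not the box; the box belongs to the closing event.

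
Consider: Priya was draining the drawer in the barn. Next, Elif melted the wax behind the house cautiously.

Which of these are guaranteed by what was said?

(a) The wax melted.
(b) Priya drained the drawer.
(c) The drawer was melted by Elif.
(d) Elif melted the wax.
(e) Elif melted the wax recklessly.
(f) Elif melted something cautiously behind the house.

(a) Entailed — 'Elif melted the wax' is causative; it entails the inchoative 'the wax melted'.
(b) Not entailed — 'was draining' is progressive on an accomplishment; it does not entail the completed 'drained'.
(c) Not entailed — Elif melted the wax, not the drawer; the drawer belongs to the draining event.
(d) Entailed — the original entails any weakening of itself; this just drops 'cautiously', 'behind the house'.
(e) Not entailed — 'recklessly' adds a manner not in (and inconsistent with) the original.
(f) Entailed — this follows by dropping conjuncts from the melting event's description.

(a), (d), (f)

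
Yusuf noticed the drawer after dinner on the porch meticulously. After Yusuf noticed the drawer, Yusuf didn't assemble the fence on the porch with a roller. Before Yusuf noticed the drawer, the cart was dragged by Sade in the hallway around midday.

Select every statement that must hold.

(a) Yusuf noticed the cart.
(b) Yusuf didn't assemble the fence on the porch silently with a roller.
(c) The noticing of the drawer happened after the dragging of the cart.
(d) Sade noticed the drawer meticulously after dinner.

(a) Not entailed — Yusuf noticed the drawer, not the cart; the cart belongs to the dragging event.
(b) Entailed — under negation, adding a further restriction is entailed: if no such assembling event occurred, none occurred silently either.
(c) Entailed — the narrative places the dragging before the noticing.
(d) Not entailed — the passage has Yusuf noticing the drawer, not Sade.

(b), (c)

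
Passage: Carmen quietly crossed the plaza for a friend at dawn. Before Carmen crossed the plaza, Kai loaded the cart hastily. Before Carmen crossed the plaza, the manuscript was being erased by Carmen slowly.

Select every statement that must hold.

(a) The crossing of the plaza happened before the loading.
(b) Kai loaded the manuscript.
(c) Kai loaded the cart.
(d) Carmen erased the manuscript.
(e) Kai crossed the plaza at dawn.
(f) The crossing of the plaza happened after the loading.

(a) Not entailed — the narrative places the loading before the crossing, not after.
(b) Not entailed — Kai loaded the cart, not the manuscript; the manuscript belongs to the erasing event.
(c) Entailed — dropping 'hastily' leaves a sub-description the original still satisfies.
(d) Not entailed — 'was erasing' is progressive on an accomplishment; it does not entail the completed 'erased'.
(e) Not entailed — the passage has Carmen crossing the plaza, not Kai.
(f) Entailed — the narrative places the loading before the crossing.

(c), (f)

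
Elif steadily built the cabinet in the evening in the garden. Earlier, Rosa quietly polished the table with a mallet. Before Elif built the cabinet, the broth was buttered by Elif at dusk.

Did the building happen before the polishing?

no

The narrative orders the polishing before the building.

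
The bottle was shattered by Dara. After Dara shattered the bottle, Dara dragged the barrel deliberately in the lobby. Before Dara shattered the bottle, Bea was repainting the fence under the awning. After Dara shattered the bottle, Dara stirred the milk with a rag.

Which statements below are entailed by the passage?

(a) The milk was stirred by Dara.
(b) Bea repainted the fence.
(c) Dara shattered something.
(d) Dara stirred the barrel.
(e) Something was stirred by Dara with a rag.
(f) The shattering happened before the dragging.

(a), (c), (e), (f)

(a) Entailed — this follows by dropping conjuncts from the stirring event's description.
(b) Not entailed — 'was repainting' is progressive on an accomplishment; it does not entail the completed 'repainted'.
(c) Entailed — this follows by dropping conjuncts from the shattering event's description.
(d) Not entailed — Dara stirred the milk, not the barrel; the barrel belongs to the dragging event.
(e) Entailed — this follows by dropping conjuncts from the stirring event's description.
(f) Entailed — the narrative places the shattering before the dragging.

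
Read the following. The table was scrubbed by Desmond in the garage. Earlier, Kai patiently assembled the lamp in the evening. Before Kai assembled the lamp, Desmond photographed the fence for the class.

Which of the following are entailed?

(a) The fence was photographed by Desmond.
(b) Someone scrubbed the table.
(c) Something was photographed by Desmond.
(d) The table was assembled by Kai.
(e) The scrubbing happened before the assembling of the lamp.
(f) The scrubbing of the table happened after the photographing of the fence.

(a), (b), (c), (f)

(a) Entailed — the original entails any weakening of itself; this just drops 'for the class'.
(b) Entailed — this follows by dropping conjuncts from the scrubbing event's description.
(c) Entailed — dropping 'for the class' and generalizing the patient leaves a sub-description the original still satisfies.
(d) Not entailed — Kai assembled the lamp, not the table; the table belongs to the scrubbing event.
(e) Not entailed — the narrative places the assembling before the scrubbing, not after.
(f) Entailed — the narrative places the photographing before the scrubbing.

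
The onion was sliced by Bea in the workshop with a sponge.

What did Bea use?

'with a sponge' marks the instrument of the slicing event.

a sponge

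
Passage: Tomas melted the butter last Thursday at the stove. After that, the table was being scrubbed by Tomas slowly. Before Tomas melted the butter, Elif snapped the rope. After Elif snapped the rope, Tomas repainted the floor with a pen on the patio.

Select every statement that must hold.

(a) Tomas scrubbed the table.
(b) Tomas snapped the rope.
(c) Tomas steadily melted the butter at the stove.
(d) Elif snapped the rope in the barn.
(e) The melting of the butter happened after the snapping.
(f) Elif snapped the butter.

(a) Entailed — 'scrub' is an activity; 'was scrubbing' entails that some scrubbing happened, so 'scrubbed' holds.
(b) Not entailed — the passage has Elif snapping the rope, not Tomas.
(c) Not entailed — 'steadily' adds information not in the original event.
(d) Not entailed — 'in the barn' adds information not in the original event.
(e) Entailed — the narrative places the snapping before the melting.
(f) Not entailed — Elif snapped the rope, not the butter; the butter belongs to the melting event.

(a), (e)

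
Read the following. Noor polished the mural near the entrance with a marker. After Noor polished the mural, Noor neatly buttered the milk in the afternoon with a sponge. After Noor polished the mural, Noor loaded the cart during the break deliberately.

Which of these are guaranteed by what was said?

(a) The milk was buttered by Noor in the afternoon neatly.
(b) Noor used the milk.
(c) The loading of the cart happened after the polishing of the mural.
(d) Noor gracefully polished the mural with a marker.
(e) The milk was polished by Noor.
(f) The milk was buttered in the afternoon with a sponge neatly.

(a), (c), (f)

(a) Entailed — dropping 'with a sponge' leaves a sub-description the original still satisfies.
(b) Not entailed — the milk is the patient, not an instrument — Noor used a sponge.
(c) Entailed — the narrative places the polishing before the loading.
(d) Not entailed — 'gracefully' adds information not in the original event.
(e) Not entailed — Noor polished the mural, not the milk; the milk belongs to the buttering event.
(f) Entailed — every conjunct here is already in the original buttering event.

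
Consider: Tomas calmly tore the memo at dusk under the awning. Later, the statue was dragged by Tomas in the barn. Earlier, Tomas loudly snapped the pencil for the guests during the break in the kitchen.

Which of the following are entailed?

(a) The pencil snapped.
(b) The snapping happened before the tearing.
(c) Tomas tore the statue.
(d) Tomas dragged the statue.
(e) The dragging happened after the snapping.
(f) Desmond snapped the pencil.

(a), (d), (e)

(a) Entailed — 'Tomas snapped the pencil' is causative; it entails the inchoative 'the pencil snapped'.
(b) Not entailed — the narrative doesn't order the snapping relative to the tearing.
(c) Not entailed — Tomas tore the memo, not the statue; the statue belongs to the dragging event.
(d) Entailed — every conjunct here is already in the original dragging event.
(e) Entailed — the narrative places the snapping before the dragging.
(f) Not entailed — the passage has Tomas snapping the pencil, not Desmond.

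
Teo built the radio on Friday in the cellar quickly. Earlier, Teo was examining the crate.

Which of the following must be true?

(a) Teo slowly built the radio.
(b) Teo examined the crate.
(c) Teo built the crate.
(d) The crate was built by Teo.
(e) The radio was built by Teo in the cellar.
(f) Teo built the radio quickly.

(b), (e), (f)

(a) Not entailed — 'slowly' adds a manner not in (and inconsistent with) the original.
(b) Entailed — 'examine' is an activity; 'was examining' entails that some examining happened, so 'examined' holds.
(c) Not entailed — Teo built the radio, not the crate; the crate belongs to the examining event.
(d) Not entailed — Teo built the radio, not the crate; the crate belongs to the examining event.
(e) Entailed — the original entails any weakening of itself; this just drops 'quickly', 'on Friday'.
(f) Entailed — every conjunct here is already in the original building event.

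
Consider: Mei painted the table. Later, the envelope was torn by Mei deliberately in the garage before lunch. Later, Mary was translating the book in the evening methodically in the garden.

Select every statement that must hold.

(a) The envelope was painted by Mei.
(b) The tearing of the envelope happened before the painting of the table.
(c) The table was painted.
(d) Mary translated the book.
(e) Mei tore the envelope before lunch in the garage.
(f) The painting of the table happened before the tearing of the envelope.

(a) Not entailed — Mei painted the table, not the envelope; the envelope belongs to the tearing event.
(b) Not entailed — the narrative places the painting before the tearing, not after.
(c) Entailed — every conjunct here is already in the original painting event.
(d) Not entailed — 'was translating' is progressive on an accomplishment; it does not entail the completed 'translated'.
(e) Entailed — this follows by dropping conjuncts from the tearing event's description.
(f) Entailed — the narrative places the painting before the tearing.

(c), (e), (f)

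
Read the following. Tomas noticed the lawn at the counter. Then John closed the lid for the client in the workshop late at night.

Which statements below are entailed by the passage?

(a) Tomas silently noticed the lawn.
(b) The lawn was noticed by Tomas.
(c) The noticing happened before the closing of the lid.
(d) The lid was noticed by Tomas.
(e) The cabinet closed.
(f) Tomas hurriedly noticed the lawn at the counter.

(b), (c)

(a) Not entailed — 'silently' adds information not in the original event.
(b) Entailed — the original entails any weakening of itself; this just drops 'at the counter'.
(c) Entailed — the narrative places the noticing before the closing.
(d) Not entailed — Tomas noticed the lawn, not the lid; the lid belongs to the closing event.
(e) Not entailed — the lid is what closed, not the cabinet.
(f) Not entailed — 'hurriedly' adds information not in the original event.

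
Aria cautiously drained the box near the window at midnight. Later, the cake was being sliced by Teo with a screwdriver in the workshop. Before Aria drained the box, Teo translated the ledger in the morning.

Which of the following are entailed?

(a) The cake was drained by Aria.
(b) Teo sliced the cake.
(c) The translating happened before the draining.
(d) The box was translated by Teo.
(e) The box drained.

(a) Not entailed — Aria drained the box, not the cake; the cake belongs to the slicing event.
(b) Not entailed — 'was slicing' is progressive on an accomplishment; it does not entail the completed 'sliced'.
(c) Entailed — the narrative places the translating before the draining.
(d) Not entailed — Teo translated the ledger, not the box; the box belongs to the draining event.
(e) Entailed — 'Aria drained the box' is causative; it entails the inchoative 'the box drained'.

(c), (e)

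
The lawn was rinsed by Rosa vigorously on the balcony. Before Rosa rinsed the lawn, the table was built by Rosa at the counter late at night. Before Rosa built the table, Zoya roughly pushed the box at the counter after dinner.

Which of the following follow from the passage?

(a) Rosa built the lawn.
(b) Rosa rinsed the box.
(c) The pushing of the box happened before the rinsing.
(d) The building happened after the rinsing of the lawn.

(a) Not entailed — Rosa built the table, not the lawn; the lawn belongs to the rinsing event.
(b) Not entailed — Rosa rinsed the lawn, not the box; the box belongs to the pushing event.
(c) Entailed — the narrative places the pushing before the rinsing.
(d) Not entailed — the narrative places the building before the rinsing, not after.

(c)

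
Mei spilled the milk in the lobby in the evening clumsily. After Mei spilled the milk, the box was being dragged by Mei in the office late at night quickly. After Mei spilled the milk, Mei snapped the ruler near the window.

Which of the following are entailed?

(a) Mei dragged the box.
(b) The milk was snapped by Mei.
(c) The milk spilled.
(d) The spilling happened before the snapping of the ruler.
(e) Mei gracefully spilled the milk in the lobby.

(a) Entailed — 'drag' is an activity; 'was dragging' entails that some dragging happened, so 'dragged' holds.
(b) Not entailed — Mei snapped the ruler, not the milk; the milk belongs to the spilling event.
(c) Entailed — 'Mei spilled the milk' is causative; it entails the inchoative 'the milk spilled'.
(d) Entailed — the narrative places the spilling before the snapping.
(e) Not entailed — 'gracefully' adds a manner not in (and inconsistent with) the original.

(a), (c), (d)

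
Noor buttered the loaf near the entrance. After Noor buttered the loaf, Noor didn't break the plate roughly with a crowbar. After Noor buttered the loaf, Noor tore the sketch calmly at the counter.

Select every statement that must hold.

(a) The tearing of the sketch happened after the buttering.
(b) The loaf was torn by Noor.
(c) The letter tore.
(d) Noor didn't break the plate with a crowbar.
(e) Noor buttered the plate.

(a)

(a) Entailed — the narrative places the buttering before the tearing.
(b) Not entailed — Noor tore the sketch, not the loaf; the loaf belongs to the buttering event.
(c) Not entailed — the sketch is what tore, not the letter.
(d) Not entailed — dropping 'roughly' under negation is not valid — the original leaves open that Noor broke the plate some other way.
(e) Not entailed — Noor buttered the loaf, not the plate; the plate belongs to the breaking event.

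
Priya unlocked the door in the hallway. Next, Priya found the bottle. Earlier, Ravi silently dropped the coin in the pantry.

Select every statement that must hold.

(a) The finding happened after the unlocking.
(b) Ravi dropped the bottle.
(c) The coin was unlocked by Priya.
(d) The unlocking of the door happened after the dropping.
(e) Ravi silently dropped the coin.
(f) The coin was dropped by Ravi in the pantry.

(a), (e), (f)

(a) Entailed — the narrative places the unlocking before the finding.
(b) Not entailed — Ravi dropped the coin, not the bottle; the bottle belongs to the finding event.
(c) Not entailed — Priya unlocked the door, not the coin; the coin belongs to the dropping event.
(d) Not entailed — the narrative doesn't order the dropping relative to the unlocking.
(e) Entailed — the original entails any weakening of itself; this just drops 'in the pantry'.
(f) Entailed — every conjunct here is already in the original dropping event.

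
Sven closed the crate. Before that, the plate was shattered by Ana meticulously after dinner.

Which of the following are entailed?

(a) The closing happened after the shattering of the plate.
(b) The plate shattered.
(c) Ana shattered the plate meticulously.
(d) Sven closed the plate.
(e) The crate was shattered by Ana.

(a) Entailed — the narrative places the shattering before the closing.
(b) Entailed — 'Ana shattered the plate' is causative; it entails the inchoative 'the plate shattered'.
(c) Entailed — every conjunct here is already in the original shattering event.
(d) Not entailed — Sven closed the crate, not the plate; the plate belongs to the shattering event.
(e) Not entailed — Ana shattered the plate, not the crate; the crate belongs to the closing event.

(a), (b), (c)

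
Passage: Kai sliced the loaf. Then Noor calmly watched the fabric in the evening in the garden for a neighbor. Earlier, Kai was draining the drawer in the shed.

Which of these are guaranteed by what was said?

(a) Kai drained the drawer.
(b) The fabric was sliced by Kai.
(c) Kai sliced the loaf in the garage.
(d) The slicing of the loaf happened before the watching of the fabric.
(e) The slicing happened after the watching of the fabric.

(d)

(a) Not entailed — 'was draining' is progressive on an accomplishment; it does not entail the completed 'drained'.
(b) Not entailed — Kai sliced the loaf, not the fabric; the fabric belongs to the watching event.
(c) Not entailed — 'in the garage' adds information not in the original event.
(d) Entailed — the narrative places the slicing before the watching.
(e) Not entailed — the narrative places the slicing before the watching, not after.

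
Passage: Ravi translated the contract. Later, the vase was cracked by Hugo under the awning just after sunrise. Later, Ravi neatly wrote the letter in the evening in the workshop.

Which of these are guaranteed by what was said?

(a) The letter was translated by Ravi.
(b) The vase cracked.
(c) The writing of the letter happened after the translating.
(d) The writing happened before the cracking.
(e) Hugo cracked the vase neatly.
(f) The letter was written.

(a) Not entailed — Ravi translated the contract, not the letter; the letter belongs to the writing event.
(b) Entailed — 'Hugo cracked the vase' is causative; it entails the inchoative 'the vase cracked'.
(c) Entailed — the narrative places the translating before the writing.
(d) Not entailed — the narrative places the cracking before the writing, not after.
(e) Not entailed — 'neatly' adds information not in the original event.
(f) Entailed — the original entails any weakening of itself; this just drops 'neatly', 'in the evening', 'in the workshop' and generalizes the agent.

(b), (c), (f)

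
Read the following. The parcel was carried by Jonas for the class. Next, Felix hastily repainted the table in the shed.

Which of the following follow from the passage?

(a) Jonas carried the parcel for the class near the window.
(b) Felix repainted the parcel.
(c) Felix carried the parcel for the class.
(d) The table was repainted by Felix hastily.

(d)

(a) Not entailed — 'near the window' adds information not in the original event.
(b) Not entailed — Felix repainted the table, not the parcel; the parcel belongs to the carrying event.
(c) Not entailed — the passage has Jonas carrying the parcel, not Felix.
(d) Entailed — every conjunct here is already in the original repainting event.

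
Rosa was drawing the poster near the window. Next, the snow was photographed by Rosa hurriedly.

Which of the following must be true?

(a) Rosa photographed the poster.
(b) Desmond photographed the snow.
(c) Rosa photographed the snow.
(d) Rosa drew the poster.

(c)

(a) Not entailed — Rosa photographed the snow, not the poster; the poster belongs to the drawing event.
(b) Not entailed — the passage has Rosa photographing the snow, not Desmond.
(c) Entailed — dropping 'hurriedly' leaves a sub-description the original still satisfies.
(d) Not entailed — 'was drawing' is progressive on an accomplishment; it does not entail the completed 'drew'.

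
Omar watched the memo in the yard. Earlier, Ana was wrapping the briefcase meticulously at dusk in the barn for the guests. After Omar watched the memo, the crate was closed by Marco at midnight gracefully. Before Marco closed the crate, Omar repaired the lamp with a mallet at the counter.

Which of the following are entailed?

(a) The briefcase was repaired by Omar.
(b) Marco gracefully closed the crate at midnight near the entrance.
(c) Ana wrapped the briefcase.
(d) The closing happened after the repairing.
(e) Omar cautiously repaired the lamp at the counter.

(d)

(a) Not entailed — Omar repaired the lamp, not the briefcase; the briefcase belongs to the wrapping event.
(b) Not entailed — 'near the entrance' adds information not in the original event.
(c) Not entailed — 'was wrapping' is progressive on an accomplishment; it does not entail the completed 'wrapped'.
(d) Entailed — the narrative places the repairing before the closing.
(e) Not entailed — 'cautiously' adds information not in the original event.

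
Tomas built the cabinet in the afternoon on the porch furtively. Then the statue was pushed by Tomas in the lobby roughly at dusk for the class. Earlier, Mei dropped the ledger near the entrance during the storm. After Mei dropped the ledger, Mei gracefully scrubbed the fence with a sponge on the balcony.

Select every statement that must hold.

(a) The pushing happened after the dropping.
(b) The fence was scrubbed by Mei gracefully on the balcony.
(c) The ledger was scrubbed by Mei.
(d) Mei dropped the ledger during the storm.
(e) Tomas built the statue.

(a), (b), (d)

(a) Entailed — the narrative places the dropping before the pushing.
(b) Entailed — this follows by dropping conjuncts from the scrubbing event's description.
(c) Not entailed — Mei scrubbed the fence, not the ledger; the ledger belongs to the dropping event.
(d) Entailed — every conjunct here is already in the original dropping event.
(e) Not entailed — Tomas built the cabinet, not the statue; the statue belongs to the pushing event.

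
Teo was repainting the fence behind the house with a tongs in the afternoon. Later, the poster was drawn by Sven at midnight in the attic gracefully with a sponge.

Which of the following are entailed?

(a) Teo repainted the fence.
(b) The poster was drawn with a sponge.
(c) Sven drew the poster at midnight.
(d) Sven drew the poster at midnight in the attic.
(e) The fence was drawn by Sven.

(a) Not entailed — 'was repainting' is progressive on an accomplishment; it does not entail the completed 'repainted'.
(b) Entailed — this follows by dropping conjuncts from the drawing event's description.
(c) Entailed — dropping 'in the attic', 'with a sponge', 'gracefully' leaves a sub-description the original still satisfies.
(d) Entailed — this follows by dropping conjuncts from the drawing event's description.
(e) Not entailed — Sven drew the poster, not the fence; the fence belongs to the repainting event.

(b), (c), (d)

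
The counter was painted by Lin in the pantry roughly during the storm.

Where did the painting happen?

'in the pantry' marks the location of the painting event.

in the pantry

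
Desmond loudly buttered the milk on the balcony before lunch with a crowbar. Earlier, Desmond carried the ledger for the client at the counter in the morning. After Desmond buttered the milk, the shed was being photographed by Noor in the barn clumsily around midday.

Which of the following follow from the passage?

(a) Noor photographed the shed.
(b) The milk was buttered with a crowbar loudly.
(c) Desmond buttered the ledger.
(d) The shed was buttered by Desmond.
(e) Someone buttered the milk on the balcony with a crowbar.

(a) Not entailed — 'was photographing' is progressive on an accomplishment; it does not entail the completed 'photographed'.
(b) Entailed — this follows by dropping conjuncts from the buttering event's description.
(c) Not entailed — Desmond buttered the milk, not the ledger; the ledger belongs to the carrying event.
(d) Not entailed — Desmond buttered the milk, not the shed; the shed belongs to the photographing event.
(e) Entailed — every conjunct here is already in the original buttering event.

(b), (e)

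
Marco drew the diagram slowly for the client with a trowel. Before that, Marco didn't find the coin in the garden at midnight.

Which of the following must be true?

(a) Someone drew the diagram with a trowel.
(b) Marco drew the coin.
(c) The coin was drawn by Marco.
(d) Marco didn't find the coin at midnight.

(a)

(a) Entailed — every conjunct here is already in the original drawing event.
(b) Not entailed — Marco drew the diagram, not the coin; the coin belongs to the finding event.
(c) Not entailed — Marco drew the diagram, not the coin; the coin belongs to the finding event.
(d) Not entailed — dropping 'in the garden' under negation is not valid — the original leaves open that Marco found the coin some other way.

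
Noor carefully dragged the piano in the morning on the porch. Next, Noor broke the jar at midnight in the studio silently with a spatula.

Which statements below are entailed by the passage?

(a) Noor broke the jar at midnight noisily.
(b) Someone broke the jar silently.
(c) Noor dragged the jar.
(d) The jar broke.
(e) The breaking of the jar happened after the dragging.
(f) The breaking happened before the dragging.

(b), (d), (e)

(a) Not entailed — 'noisily' adds a manner not in (and inconsistent with) the original.
(b) Entailed — this follows by dropping conjuncts from the breaking event's description.
(c) Not entailed — Noor dragged the piano, not the jar; the jar belongs to the breaking event.
(d) Entailed — 'Noor broke the jar' is causative; it entails the inchoative 'the jar broke'.
(e) Entailed — the narrative places the dragging before the breaking.
(f) Not entailed — the narrative places the dragging before the breaking, not after.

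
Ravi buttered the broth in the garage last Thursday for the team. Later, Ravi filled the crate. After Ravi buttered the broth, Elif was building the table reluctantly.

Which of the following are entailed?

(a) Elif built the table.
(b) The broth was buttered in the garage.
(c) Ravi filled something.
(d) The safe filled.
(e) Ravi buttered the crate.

(b), (c)

(a) Not entailed — 'was building' is progressive on an accomplishment; it does not entail the completed 'built'.
(b) Entailed — the original entails any weakening of itself; this just drops 'for the team', 'last Thursday' and generalizes the agent.
(c) Entailed — the original entails any weakening of itself; this just generalizes the patient.
(d) Not entailed — the crate is what filled, not the safe.
(e) Not entailed — Ravi buttered the broth, not the crate; the crate belongs to the filling event.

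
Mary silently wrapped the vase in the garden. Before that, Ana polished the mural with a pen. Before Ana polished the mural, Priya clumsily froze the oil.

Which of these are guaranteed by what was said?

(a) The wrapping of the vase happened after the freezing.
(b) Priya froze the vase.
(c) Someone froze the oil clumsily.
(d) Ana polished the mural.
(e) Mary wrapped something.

(a) Entailed — the narrative places the freezing before the wrapping.
(b) Not entailed — Priya froze the oil, not the vase; the vase belongs to the wrapping event.
(c) Entailed — the original entails any weakening of itself; this just generalizes the agent.
(d) Entailed — every conjunct here is already in the original polishing event.
(e) Entailed — this follows by dropping conjuncts from the wrapping event's description.

(a), (c), (d), (e)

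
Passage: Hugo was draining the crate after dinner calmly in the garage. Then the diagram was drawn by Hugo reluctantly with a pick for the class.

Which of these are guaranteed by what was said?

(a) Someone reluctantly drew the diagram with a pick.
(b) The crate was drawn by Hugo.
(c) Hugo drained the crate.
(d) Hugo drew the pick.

(a) Entailed — this follows by dropping conjuncts from the drawing event's description.
(b) Not entailed — Hugo drew the diagram, not the crate; the crate belongs to the draining event.
(c) Not entailed — 'was draining' is progressive on an accomplishment; it does not entail the completed 'drained'.
(d) Not entailed — the pick is the instrument, not what was drawn.

(a)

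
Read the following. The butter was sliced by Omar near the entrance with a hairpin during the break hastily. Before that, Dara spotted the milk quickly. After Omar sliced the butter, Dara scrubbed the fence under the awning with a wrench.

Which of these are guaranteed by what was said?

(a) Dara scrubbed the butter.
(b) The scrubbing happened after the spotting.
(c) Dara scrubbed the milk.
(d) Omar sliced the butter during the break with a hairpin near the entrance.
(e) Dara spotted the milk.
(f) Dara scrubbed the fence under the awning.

(b), (d), (e), (f)

(a) Not entailed — Dara scrubbed the fence, not the butter; the butter belongs to the slicing event.
(b) Entailed — the narrative places the spotting before the scrubbing.
(c) Not entailed — Dara scrubbed the fence, not the milk; the milk belongs to the spotting event.
(d) Entailed — every conjunct here is already in the original slicing event.
(e) Entailed — this follows by dropping conjuncts from the spotting event's description.
(f) Entailed — the original entails any weakening of itself; this just drops 'with a wrench'.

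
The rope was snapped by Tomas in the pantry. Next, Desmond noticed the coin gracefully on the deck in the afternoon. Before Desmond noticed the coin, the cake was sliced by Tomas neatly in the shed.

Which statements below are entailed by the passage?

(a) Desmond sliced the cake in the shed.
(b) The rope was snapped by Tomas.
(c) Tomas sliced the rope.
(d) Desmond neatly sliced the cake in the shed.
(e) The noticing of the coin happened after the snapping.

(b), (e)

(a) Not entailed — the passage has Tomas slicing the cake, not Desmond.
(b) Entailed — every conjunct here is already in the original snapping event.
(c) Not entailed — Tomas sliced the cake, not the rope; the rope belongs to the snapping event.
(d) Not entailed — the passage has Tomas slicing the cake, not Desmond.
(e) Entailed — the narrative places the snapping before the noticing.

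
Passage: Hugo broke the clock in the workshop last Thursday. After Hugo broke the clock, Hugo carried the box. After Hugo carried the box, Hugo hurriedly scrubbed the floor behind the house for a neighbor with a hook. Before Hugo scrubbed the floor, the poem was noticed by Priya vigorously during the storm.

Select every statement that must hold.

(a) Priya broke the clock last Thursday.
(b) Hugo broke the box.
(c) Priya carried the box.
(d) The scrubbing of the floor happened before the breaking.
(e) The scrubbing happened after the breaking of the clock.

(a) Not entailed — the passage has Hugo breaking the clock, not Priya.
(b) Not entailed — Hugo broke the clock, not the box; the box belongs to the carrying event.
(c) Not entailed — the passage has Hugo carrying the box, not Priya.
(d) Not entailed — the narrative places the breaking before the scrubbing, not after.
(e) Entailed — the narrative places the breaking before the scrubbing.

(e)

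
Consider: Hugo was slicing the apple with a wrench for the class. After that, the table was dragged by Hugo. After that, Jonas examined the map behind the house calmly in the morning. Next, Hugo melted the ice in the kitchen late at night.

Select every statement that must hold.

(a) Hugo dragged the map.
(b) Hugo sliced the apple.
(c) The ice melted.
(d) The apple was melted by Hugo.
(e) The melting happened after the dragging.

(c), (e)

(a) Not entailed — Hugo dragged the table, not the map; the map belongs to the examining event.
(b) Not entailed — 'was slicing' is progressive on an accomplishment; it does not entail the completed 'sliced'.
(c) Entailed — 'Hugo melted the ice' is causative; it entails the inchoative 'the ice melted'.
(d) Not entailed — Hugo melted the ice, not the apple; the apple belongs to the slicing event.
(e) Entailed — the narrative places the dragging before the melting.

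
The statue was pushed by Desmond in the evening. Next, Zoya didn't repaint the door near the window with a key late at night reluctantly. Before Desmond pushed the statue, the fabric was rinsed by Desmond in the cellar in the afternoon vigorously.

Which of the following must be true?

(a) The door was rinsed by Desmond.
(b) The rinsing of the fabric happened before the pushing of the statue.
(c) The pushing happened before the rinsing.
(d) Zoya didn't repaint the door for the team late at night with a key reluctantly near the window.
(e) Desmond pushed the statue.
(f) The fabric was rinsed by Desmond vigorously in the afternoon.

(a) Not entailed — Desmond rinsed the fabric, not the door; the door belongs to the repainting event.
(b) Entailed — the narrative places the rinsing before the pushing.
(c) Not entailed — the narrative places the rinsing before the pushing, not after.
(d) Entailed — under negation, adding a further restriction is entailed: if no such repainting event occurred, none occurred for the team either.
(e) Entailed — the original entails any weakening of itself; this just drops 'in the evening'.
(f) Entailed — dropping 'in the cellar' leaves a sub-description the original still satisfies.

(b), (d), (e), (f)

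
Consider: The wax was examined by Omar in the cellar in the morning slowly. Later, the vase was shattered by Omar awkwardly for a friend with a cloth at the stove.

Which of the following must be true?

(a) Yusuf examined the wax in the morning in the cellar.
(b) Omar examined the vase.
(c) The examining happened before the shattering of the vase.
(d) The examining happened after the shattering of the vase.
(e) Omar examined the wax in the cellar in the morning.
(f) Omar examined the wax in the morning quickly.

(a) Not entailed — the passage has Omar examining the wax, not Yusuf.
(b) Not entailed — Omar examined the wax, not the vase; the vase belongs to the shattering event.
(c) Entailed — the narrative places the examining before the shattering.
(d) Not entailed — the narrative places the examining before the shattering, not after.
(e) Entailed — this follows by dropping conjuncts from the examining event's description.
(f) Not entailed — 'quickly' adds a manner not in (and inconsistent with) the original.

(c), (e)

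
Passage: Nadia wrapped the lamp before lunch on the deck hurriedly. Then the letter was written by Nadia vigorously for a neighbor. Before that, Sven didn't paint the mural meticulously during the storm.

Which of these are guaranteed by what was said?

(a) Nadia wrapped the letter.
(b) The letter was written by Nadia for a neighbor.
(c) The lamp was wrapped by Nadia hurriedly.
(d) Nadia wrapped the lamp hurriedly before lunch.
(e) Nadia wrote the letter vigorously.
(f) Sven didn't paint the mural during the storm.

(a) Not entailed — Nadia wrapped the lamp, not the letter; the letter belongs to the writing event.
(b) Entailed — every conjunct here is already in the original writing event.
(c) Entailed — this follows by dropping conjuncts from the wrapping event's description.
(d) Entailed — dropping 'on the deck' leaves a sub-description the original still satisfies.
(e) Entailed — the original entails any weakening of itself; this just drops 'for a neighbor'.
(f) Not entailed — dropping 'meticulously' under negation is not valid — the original leaves open that Sven painted the mural some other way.

(b), (c), (d), (e)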